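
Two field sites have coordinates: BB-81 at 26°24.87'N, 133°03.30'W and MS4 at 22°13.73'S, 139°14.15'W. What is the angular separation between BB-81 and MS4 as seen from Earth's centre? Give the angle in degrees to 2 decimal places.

BB-81: φ = +26.41450°, λ = -133.05500°
MS4: φ = -22.22883°, λ = -139.23583°
Δφ = -48.6433°,  Δλ = -6.1808°
a = sin²(Δφ/2) + cos φ₁ cos φ₂ sin²(Δλ/2) = 0.172037
c = 2·arcsin(√a) = 0.855389 rad = 49.0102°

49.01°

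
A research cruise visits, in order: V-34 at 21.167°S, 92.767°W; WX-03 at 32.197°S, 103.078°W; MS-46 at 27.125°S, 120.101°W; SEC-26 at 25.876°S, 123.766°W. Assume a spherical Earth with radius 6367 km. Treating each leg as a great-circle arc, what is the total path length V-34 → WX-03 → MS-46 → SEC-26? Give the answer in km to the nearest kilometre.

3720 km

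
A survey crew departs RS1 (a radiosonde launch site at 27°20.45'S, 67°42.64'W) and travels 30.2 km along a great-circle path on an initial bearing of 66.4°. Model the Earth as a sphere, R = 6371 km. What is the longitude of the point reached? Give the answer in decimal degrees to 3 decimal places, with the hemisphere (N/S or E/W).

RS1: φ = -27.34083°, λ = -67.71067°
δ = d/R = 30.2/6371 = 0.004740 rad
φ₂ = arcsin(sin φ₁ cos δ + cos φ₁ sin δ cos θ)
   = arcsin(-0.45928·0.99999 + 0.88829·0.00474·0.40035) = -27.23182°
λ₂ = λ₁ + atan2(sin θ sin δ cos φ₁, cos δ − sin φ₁ sin φ₂) = -67.43076°

67.431°W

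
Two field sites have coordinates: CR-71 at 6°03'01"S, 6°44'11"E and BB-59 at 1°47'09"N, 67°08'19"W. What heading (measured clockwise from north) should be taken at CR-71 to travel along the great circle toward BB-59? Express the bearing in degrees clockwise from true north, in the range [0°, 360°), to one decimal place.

273.6°

CR-71: φ = -6.05028°, λ = +6.73639°
BB-59: φ = +1.78583°, λ = -67.13861°
Δλ = -73.8750°
y = sin Δλ · cos φ₂ = -0.960191
x = cos φ₁ sin φ₂ − sin φ₁ cos φ₂ cos Δλ = 0.060249
θ = atan2(y, x) = -86.4096° → 273.5904° (mod 360°)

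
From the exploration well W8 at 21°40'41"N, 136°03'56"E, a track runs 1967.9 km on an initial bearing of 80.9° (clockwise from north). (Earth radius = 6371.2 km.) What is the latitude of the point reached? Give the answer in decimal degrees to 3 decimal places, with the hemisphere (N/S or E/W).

23.365°N

W8: φ = +21.67806°, λ = +136.06556°
δ = d/R = 1967.9/6371.2 = 0.308874 rad
φ₂ = arcsin(sin φ₁ cos δ + cos φ₁ sin δ cos θ)
   = arcsin(0.36939·0.95268 + 0.92927·0.30399·0.15816) = 23.36502°
λ₂ = λ₁ + atan2(sin θ sin δ cos φ₁, cos δ − sin φ₁ sin φ₂) = 155.15072°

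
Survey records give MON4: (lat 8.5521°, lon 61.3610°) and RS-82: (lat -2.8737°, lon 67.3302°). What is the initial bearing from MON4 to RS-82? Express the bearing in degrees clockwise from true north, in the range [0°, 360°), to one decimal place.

152.2°

Δλ = 5.9692°
y = sin Δλ · cos φ₂ = 0.103863
x = cos φ₁ sin φ₂ − sin φ₁ cos φ₂ cos Δλ = -0.197293
θ = atan2(y, x) = 152.2359° → 152.2359° (mod 360°)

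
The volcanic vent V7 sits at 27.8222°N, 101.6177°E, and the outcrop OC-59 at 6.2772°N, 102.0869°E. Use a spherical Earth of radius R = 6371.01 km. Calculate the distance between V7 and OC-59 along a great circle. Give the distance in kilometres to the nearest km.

2396 km

Δφ = -21.5450°,  Δλ = 0.4692°
a = sin²(Δφ/2) + cos φ₁ cos φ₂ sin²(Δλ/2) = 0.034950
c = 2·arcsin(√a) = 0.376111 rad = 21.5496°
d = R·c = 6371.01 × 0.376111 = 2396.2 km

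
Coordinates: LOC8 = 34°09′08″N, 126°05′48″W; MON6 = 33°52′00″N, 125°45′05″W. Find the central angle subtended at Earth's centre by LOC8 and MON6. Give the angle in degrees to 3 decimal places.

0.404°

LOC8: φ = +34.15222°, λ = -126.09667°
MON6: φ = +33.86667°, λ = -125.75139°
Δφ = -0.2856°,  Δλ = 0.3453°
a = sin²(Δφ/2) + cos φ₁ cos φ₂ sin²(Δλ/2) = 0.000012
c = 2·arcsin(√a) = 0.007056 rad = 0.4043°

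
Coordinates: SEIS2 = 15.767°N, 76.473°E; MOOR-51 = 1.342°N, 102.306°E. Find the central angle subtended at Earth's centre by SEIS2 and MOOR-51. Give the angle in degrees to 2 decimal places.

Δφ = -14.4250°,  Δλ = 25.8330°
a = sin²(Δφ/2) + cos φ₁ cos φ₂ sin²(Δλ/2) = 0.063836
c = 2·arcsin(√a) = 0.510851 rad = 29.2696°

29.27°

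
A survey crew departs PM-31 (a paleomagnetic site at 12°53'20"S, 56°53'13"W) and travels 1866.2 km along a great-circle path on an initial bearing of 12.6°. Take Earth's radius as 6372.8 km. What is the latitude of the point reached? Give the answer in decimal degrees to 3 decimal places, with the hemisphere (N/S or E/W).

PM-31: φ = -12.88889°, λ = -56.88694°
δ = d/R = 1866.2/6372.8 = 0.292838 rad
φ₂ = arcsin(sin φ₁ cos δ + cos φ₁ sin δ cos θ)
   = arcsin(-0.22306·0.95743 + 0.97480·0.28867·0.97592) = 3.50041°
λ₂ = λ₁ + atan2(sin θ sin δ cos φ₁, cos δ − sin φ₁ sin φ₂) = -53.26979°

3.500°N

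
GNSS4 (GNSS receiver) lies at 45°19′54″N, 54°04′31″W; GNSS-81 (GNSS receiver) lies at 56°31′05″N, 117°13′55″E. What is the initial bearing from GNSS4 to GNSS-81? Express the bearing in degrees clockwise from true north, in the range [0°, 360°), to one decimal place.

4.9°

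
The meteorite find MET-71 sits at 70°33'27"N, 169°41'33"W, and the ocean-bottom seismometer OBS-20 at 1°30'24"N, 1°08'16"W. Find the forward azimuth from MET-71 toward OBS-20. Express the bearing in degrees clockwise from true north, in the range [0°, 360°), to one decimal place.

12.0°

MET-71: φ = +70.55750°, λ = -169.69250°
OBS-20: φ = +1.50667°, λ = -1.13778°
Δλ = 168.5547°
y = sin Δλ · cos φ₂ = 0.198363
x = cos φ₁ sin φ₂ − sin φ₁ cos φ₂ cos Δλ = 0.932657
θ = atan2(y, x) = 12.0071° → 12.0071° (mod 360°)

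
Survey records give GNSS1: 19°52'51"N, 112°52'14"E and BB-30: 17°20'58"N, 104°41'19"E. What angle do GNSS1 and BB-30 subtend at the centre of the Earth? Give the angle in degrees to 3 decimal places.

8.155°

GNSS1: φ = +19.88083°, λ = +112.87056°
BB-30: φ = +17.34944°, λ = +104.68861°
Δφ = -2.5314°,  Δλ = -8.1819°
a = sin²(Δφ/2) + cos φ₁ cos φ₂ sin²(Δλ/2) = 0.005056
c = 2·arcsin(√a) = 0.142335 rad = 8.1552°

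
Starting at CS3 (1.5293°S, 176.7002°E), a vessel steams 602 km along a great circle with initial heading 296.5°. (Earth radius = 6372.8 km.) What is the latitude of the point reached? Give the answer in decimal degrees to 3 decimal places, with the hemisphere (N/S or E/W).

δ = d/R = 602/6372.8 = 0.094464 rad
φ₂ = arcsin(sin φ₁ cos δ + cos φ₁ sin δ cos θ)
   = arcsin(-0.02669·0.99554 + 0.99964·0.09432·0.44620) = 0.88828°
λ₂ = λ₁ + atan2(sin θ sin δ cos φ₁, cos δ − sin φ₁ sin φ₂) = 171.85732°

0.888°N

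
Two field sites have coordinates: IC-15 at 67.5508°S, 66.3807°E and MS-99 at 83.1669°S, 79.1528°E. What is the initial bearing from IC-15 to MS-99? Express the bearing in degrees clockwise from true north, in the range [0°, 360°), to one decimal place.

Δλ = 12.7721°
y = sin Δλ · cos φ₂ = 0.026303
x = cos φ₁ sin φ₂ − sin φ₁ cos φ₂ cos Δλ = -0.271911
θ = atan2(y, x) = 174.4748° → 174.4748° (mod 360°)

174.5°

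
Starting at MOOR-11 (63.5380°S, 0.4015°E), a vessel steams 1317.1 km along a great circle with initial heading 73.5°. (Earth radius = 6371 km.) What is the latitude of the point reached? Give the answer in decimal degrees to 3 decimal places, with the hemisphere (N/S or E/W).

δ = d/R = 1317.1/6371 = 0.206734 rad
φ₂ = arcsin(sin φ₁ cos δ + cos φ₁ sin δ cos θ)
   = arcsin(-0.89523·0.97871 + 0.44560·0.20526·0.28402) = -58.23231°
λ₂ = λ₁ + atan2(sin θ sin δ cos φ₁, cos δ − sin φ₁ sin φ₂) = 22.35336°

58.232°S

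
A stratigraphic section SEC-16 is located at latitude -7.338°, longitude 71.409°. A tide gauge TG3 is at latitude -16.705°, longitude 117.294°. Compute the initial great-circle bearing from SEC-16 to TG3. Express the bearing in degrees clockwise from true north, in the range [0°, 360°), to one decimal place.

Δλ = 45.8850°
y = sin Δλ · cos φ₂ = 0.687645
x = cos φ₁ sin φ₂ − sin φ₁ cos φ₂ cos Δλ = -0.199934
θ = atan2(y, x) = 106.2119° → 106.2119° (mod 360°)

106.2°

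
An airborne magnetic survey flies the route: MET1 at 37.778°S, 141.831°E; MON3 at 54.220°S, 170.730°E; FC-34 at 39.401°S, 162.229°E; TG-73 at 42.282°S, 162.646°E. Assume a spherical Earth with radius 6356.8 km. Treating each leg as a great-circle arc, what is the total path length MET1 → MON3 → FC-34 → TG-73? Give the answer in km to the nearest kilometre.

MET1→MON3: c = 0.447434 rad, d = 2844.25 km
MON3→FC-34: c = 0.277385 rad, d = 1763.28 km
FC-34→TG-73: c = 0.050583 rad, d = 321.55 km
Total = 2844.25 + 1763.28 + 321.55 = 4929.08 km

4929 km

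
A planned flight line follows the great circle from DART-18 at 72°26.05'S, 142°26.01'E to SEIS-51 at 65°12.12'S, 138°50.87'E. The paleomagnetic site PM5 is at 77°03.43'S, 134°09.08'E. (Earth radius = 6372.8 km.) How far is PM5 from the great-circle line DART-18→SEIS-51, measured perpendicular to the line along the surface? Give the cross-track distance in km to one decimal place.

DART-18: φ = -72.43417°, λ = +142.43350°
SEIS-51: φ = -65.20200°, λ = +138.84783°
PM5: φ = -77.05717°, λ = +134.15133°
δ₁₃ = central angle DART-18→PM5 = 0.089006 rad  (haversine)
θ₁₃ = bearing DART-18→PM5 = 201.283°,  θ₁₂ = bearing DART-18→SEIS-51 = 348.158°
dₓₜ = R·arcsin(sin δ₁₃ · sin(θ₁₃ − θ₁₂)) = 6372.8·arcsin(0.08889·sin(-146.876°)) = -309.671 km
|dₓₜ| = 309.671 km

309.7 km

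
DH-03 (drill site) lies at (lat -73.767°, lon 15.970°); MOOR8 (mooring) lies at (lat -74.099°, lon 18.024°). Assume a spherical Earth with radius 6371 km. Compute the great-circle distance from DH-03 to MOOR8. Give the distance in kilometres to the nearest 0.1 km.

Δφ = -0.3320°,  Δλ = 2.0540°
a = sin²(Δφ/2) + cos φ₁ cos φ₂ sin²(Δλ/2) = 0.000033
c = 2·arcsin(√a) = 0.011489 rad = 0.6583°
d = R·c = 6371 × 0.011489 = 73.2 km

73.2 km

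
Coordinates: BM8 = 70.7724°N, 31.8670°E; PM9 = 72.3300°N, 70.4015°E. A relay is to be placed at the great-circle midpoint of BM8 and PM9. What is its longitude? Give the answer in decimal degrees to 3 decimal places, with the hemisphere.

50.318°E

Bx = cos φ₂ cos Δλ = 0.237435,  By = cos φ₂ sin Δλ = 0.189097
φₘ = atan2(sin φ₁ + sin φ₂, √((cos φ₁ + Bx)² + By²)) = 72.51824°
λₘ = λ₁ + atan2(By, cos φ₁ + Bx) = 50.31822°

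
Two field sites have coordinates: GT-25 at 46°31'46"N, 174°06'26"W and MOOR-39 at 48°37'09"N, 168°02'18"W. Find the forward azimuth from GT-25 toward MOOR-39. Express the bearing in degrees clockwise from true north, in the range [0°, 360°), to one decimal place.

GT-25: φ = +46.52944°, λ = -174.10722°
MOOR-39: φ = +48.61917°, λ = -168.03833°
Δλ = 6.0689°
y = sin Δλ · cos φ₂ = 0.069890
x = cos φ₁ sin φ₂ − sin φ₁ cos φ₂ cos Δλ = 0.039153
θ = atan2(y, x) = 60.7420° → 60.7420° (mod 360°)

60.7°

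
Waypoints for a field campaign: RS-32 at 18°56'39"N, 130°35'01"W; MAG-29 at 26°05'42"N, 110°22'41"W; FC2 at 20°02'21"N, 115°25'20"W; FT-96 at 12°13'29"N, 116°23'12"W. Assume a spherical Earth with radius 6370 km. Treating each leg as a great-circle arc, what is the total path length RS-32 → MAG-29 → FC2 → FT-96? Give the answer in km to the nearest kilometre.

3942 km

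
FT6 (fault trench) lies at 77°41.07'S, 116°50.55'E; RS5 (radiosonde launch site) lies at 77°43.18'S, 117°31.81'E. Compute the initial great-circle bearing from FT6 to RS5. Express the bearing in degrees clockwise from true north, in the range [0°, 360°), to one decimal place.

103.8°

FT6: φ = -77.68450°, λ = +116.84250°
RS5: φ = -77.71967°, λ = +117.53017°
Δλ = 0.6877°
y = sin Δλ · cos φ₂ = 0.002553
x = cos φ₁ sin φ₂ − sin φ₁ cos φ₂ cos Δλ = -0.000629
θ = atan2(y, x) = 103.8367° → 103.8367° (mod 360°)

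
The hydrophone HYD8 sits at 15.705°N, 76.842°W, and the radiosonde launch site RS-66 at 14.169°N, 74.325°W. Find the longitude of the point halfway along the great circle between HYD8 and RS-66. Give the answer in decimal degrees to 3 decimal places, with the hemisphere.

Bx = cos φ₂ cos Δλ = 0.968643,  By = cos φ₂ sin Δλ = 0.042580
φₘ = atan2(sin φ₁ + sin φ₂, √((cos φ₁ + Bx)² + By²)) = 14.94044°
λₘ = λ₁ + atan2(By, cos φ₁ + Bx) = -75.57900°

75.579°W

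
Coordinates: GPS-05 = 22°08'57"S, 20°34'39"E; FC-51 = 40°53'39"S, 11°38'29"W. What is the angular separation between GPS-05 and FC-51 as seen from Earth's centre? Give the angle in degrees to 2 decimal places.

32.95°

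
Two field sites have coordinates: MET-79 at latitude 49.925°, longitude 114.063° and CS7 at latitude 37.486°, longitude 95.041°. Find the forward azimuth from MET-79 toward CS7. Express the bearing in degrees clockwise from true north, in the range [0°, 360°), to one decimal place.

234.8°

Δλ = -19.0220°
y = sin Δλ · cos φ₂ = -0.258627
x = cos φ₁ sin φ₂ − sin φ₁ cos φ₂ cos Δλ = -0.182244
θ = atan2(y, x) = -125.1707° → 234.8293° (mod 360°)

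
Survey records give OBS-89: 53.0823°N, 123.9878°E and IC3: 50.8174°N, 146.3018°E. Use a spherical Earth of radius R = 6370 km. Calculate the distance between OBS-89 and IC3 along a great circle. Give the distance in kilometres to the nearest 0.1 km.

1543.1 km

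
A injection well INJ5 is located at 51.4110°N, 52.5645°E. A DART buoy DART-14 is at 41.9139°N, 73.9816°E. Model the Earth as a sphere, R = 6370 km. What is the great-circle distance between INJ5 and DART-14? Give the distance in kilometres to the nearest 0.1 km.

1934.4 km

Δφ = -9.4971°,  Δλ = 21.4171°
a = sin²(Δφ/2) + cos φ₁ cos φ₂ sin²(Δλ/2) = 0.022878
c = 2·arcsin(√a) = 0.303678 rad = 17.3995°
d = R·c = 6370 × 0.303678 = 1934.4 km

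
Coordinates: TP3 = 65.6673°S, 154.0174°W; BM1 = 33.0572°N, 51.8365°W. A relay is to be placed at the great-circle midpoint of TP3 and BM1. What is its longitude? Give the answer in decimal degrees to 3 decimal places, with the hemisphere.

Bx = cos φ₂ cos Δλ = -0.176844,  By = cos φ₂ sin Δλ = 0.819257
φₘ = atan2(sin φ₁ + sin φ₂, √((cos φ₁ + Bx)² + By²)) = -23.22132°
λₘ = λ₁ + atan2(By, cos φ₁ + Bx) = -80.03501°

80.035°W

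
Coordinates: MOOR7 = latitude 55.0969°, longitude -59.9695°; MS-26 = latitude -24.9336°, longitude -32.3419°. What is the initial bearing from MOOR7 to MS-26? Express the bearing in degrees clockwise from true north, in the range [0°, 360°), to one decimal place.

Δλ = 27.6276°
y = sin Δλ · cos φ₂ = 0.420502
x = cos φ₁ sin φ₂ − sin φ₁ cos φ₂ cos Δλ = -0.900106
θ = atan2(y, x) = 154.9594° → 154.9594° (mod 360°)

155.0°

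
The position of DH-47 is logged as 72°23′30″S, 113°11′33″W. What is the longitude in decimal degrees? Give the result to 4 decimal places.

113° + 11′/60 + 33″/3600 = 113 + 0.18333 + 0.00917 = 113.1925°

113.1925°W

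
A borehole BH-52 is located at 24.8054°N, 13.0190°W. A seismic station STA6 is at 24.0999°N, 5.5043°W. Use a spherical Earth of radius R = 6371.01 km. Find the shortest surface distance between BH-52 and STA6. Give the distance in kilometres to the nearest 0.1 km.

764.6 km

Δφ = -0.7055°,  Δλ = 7.5147°
a = sin²(Δφ/2) + cos φ₁ cos φ₂ sin²(Δλ/2) = 0.003596
c = 2·arcsin(√a) = 0.120009 rad = 6.8760°
d = R·c = 6371.01 × 0.120009 = 764.6 km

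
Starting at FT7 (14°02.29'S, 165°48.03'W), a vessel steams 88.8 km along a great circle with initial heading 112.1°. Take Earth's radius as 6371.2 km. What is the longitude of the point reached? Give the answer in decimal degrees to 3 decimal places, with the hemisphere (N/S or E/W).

FT7: φ = -14.03817°, λ = -165.80050°
δ = d/R = 88.8/6371.2 = 0.013938 rad
φ₂ = arcsin(sin φ₁ cos δ + cos φ₁ sin δ cos θ)
   = arcsin(-0.24257·0.99990 + 0.97013·0.01394·-0.37622) = -14.33740°
λ₂ = λ₁ + atan2(sin θ sin δ cos φ₁, cos δ − sin φ₁ sin φ₂) = -165.03682°

165.037°W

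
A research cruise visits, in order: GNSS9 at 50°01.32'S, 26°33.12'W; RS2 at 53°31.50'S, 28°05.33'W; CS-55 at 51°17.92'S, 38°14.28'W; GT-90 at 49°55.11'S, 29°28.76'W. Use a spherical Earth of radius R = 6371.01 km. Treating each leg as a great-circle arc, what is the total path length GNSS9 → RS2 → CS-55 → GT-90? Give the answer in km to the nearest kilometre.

GNSS9: φ = -50.02200°, λ = -26.55200°
RS2: φ = -53.52500°, λ = -28.08883°
CS-55: φ = -51.29867°, λ = -38.23800°
GT-90: φ = -49.91850°, λ = -29.47933°
GNSS9→RS2: c = 0.063348 rad, d = 403.59 km
RS2→CS-55: c = 0.114702 rad, d = 730.77 km
CS-55→GT-90: c = 0.099891 rad, d = 636.40 km
Total = 403.59 + 730.77 + 636.40 = 1770.76 km

1771 km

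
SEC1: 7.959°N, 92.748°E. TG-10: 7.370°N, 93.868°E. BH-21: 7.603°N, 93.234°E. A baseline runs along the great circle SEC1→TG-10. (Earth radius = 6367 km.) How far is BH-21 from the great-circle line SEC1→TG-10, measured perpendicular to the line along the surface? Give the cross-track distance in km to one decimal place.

9.9 km

δ₁₃ = central angle SEC1→BH-21 = 0.010452 rad  (haversine)
θ₁₃ = bearing SEC1→BH-21 = 126.443°,  θ₁₂ = bearing SEC1→TG-10 = 117.876°
dₓₜ = R·arcsin(sin δ₁₃ · sin(θ₁₃ − θ₁₂)) = 6367·arcsin(0.01045·sin(8.567°)) = 9.912 km
|dₓₜ| = 9.912 km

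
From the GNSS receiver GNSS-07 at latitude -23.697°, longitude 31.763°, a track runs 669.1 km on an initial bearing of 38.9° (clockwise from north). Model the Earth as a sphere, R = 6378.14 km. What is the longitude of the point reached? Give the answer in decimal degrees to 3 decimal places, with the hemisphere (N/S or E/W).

35.750°E

δ = d/R = 669.1/6378.14 = 0.104905 rad
φ₂ = arcsin(sin φ₁ cos δ + cos φ₁ sin δ cos θ)
   = arcsin(-0.40190·0.99450 + 0.91568·0.10471·0.77824) = -18.96978°
λ₂ = λ₁ + atan2(sin θ sin δ cos φ₁, cos δ − sin φ₁ sin φ₂) = 35.75011°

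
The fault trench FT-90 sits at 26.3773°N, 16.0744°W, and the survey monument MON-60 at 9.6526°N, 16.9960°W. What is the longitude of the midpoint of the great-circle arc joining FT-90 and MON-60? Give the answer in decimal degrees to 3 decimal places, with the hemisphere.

16.557°W

Bx = cos φ₂ cos Δλ = 0.985715,  By = cos φ₂ sin Δλ = -0.015857
φₘ = atan2(sin φ₁ + sin φ₂, √((cos φ₁ + Bx)² + By²)) = 18.01549°
λₘ = λ₁ + atan2(By, cos φ₁ + Bx) = -16.55723°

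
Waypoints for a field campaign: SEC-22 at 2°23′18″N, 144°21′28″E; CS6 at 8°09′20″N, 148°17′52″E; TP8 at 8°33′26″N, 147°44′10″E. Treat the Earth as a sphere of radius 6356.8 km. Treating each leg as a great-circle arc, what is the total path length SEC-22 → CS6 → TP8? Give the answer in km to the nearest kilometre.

SEC-22: φ = +2.38833°, λ = +144.35778°
CS6: φ = +8.15556°, λ = +148.29778°
TP8: φ = +8.55722°, λ = +147.73611°
SEC-22→CS6: c = 0.121723 rad, d = 773.77 km
CS6→TP8: c = 0.011967 rad, d = 76.07 km
Total = 773.77 + 76.07 = 849.84 km

850 km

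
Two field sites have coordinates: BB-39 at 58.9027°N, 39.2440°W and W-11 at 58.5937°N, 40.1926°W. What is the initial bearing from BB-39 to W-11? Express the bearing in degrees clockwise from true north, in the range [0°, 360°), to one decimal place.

Δλ = -0.9486°
y = sin Δλ · cos φ₂ = -0.008627
x = cos φ₁ sin φ₂ − sin φ₁ cos φ₂ cos Δλ = -0.005332
θ = atan2(y, x) = -121.7177° → 238.2823° (mod 360°)

238.3°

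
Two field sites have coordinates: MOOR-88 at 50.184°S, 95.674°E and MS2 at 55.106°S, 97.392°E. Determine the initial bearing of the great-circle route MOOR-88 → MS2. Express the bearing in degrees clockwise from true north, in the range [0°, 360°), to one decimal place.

Δλ = 1.7180°
y = sin Δλ · cos φ₂ = 0.017151
x = cos φ₁ sin φ₂ − sin φ₁ cos φ₂ cos Δλ = -0.085997
θ = atan2(y, x) = 168.7214° → 168.7214° (mod 360°)

168.7°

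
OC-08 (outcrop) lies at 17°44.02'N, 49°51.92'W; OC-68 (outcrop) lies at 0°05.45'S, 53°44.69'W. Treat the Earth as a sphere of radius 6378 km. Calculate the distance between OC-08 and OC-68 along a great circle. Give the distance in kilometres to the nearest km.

OC-08: φ = +17.73367°, λ = -49.86533°
OC-68: φ = -0.09083°, λ = -53.74483°
Δφ = -17.8245°,  Δλ = -3.8795°
a = sin²(Δφ/2) + cos φ₁ cos φ₂ sin²(Δλ/2) = 0.025092
c = 2·arcsin(√a) = 0.318149 rad = 18.2286°
d = R·c = 6378 × 0.318149 = 2029.2 km

2029 km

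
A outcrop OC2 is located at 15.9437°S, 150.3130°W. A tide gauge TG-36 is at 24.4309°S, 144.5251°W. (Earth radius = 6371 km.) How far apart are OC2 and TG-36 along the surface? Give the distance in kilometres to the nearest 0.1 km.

1120.1 km

Δφ = -8.4872°,  Δλ = 5.7879°
a = sin²(Δφ/2) + cos φ₁ cos φ₂ sin²(Δλ/2) = 0.007707
c = 2·arcsin(√a) = 0.175806 rad = 10.0729°
d = R·c = 6371 × 0.175806 = 1120.1 km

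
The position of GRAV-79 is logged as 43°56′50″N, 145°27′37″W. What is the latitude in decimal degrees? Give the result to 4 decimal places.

43.9472°N

43° + 56′/60 + 50″/3600 = 43 + 0.93333 + 0.01389 = 43.9472°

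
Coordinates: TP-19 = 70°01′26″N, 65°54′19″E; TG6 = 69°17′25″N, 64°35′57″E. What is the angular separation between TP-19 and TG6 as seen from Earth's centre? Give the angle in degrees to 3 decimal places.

TP-19: φ = +70.02389°, λ = +65.90528°
TG6: φ = +69.29028°, λ = +64.59917°
Δφ = -0.7336°,  Δλ = -1.3061°
a = sin²(Δφ/2) + cos φ₁ cos φ₂ sin²(Δλ/2) = 0.000057
c = 2·arcsin(√a) = 0.015057 rad = 0.8627°

0.863°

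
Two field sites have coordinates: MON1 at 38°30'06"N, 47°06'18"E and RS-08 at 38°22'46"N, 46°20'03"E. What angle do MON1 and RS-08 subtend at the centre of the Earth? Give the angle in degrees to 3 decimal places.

MON1: φ = +38.50167°, λ = +47.10500°
RS-08: φ = +38.37944°, λ = +46.33417°
Δφ = -0.1222°,  Δλ = -0.7708°
a = sin²(Δφ/2) + cos φ₁ cos φ₂ sin²(Δλ/2) = 0.000029
c = 2·arcsin(√a) = 0.010751 rad = 0.6160°

0.616°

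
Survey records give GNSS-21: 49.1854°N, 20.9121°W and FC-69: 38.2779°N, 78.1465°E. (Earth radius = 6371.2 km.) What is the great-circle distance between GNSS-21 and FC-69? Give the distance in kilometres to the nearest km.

7469 km

Δφ = -10.9075°,  Δλ = 99.0586°
a = sin²(Δφ/2) + cos φ₁ cos φ₂ sin²(Δλ/2) = 0.305973
c = 2·arcsin(√a) = 1.172278 rad = 67.1666°
d = R·c = 6371.2 × 1.172278 = 7468.8 km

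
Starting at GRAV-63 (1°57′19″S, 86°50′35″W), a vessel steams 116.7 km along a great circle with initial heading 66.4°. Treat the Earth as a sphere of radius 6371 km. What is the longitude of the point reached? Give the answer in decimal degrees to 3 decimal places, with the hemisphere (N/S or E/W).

GRAV-63: φ = -1.95528°, λ = -86.84306°
δ = d/R = 116.7/6371 = 0.018317 rad
φ₂ = arcsin(sin φ₁ cos δ + cos φ₁ sin δ cos θ)
   = arcsin(-0.03412·0.99983 + 0.99942·0.01832·0.40035) = -1.53485°
λ₂ = λ₁ + atan2(sin θ sin δ cos φ₁, cos δ − sin φ₁ sin φ₂) = -85.88099°

85.881°W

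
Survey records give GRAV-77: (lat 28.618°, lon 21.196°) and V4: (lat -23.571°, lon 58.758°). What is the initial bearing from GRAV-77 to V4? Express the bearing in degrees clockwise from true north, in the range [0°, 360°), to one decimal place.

141.4°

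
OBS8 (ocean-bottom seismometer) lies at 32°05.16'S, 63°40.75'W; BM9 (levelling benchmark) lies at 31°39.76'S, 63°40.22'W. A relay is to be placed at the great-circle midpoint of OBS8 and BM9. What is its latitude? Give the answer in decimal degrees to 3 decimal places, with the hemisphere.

OBS8: φ = -32.08600°, λ = -63.67917°
BM9: φ = -31.66267°, λ = -63.67033°
Bx = cos φ₂ cos Δλ = 0.851153,  By = cos φ₂ sin Δλ = 0.000131
φₘ = atan2(sin φ₁ + sin φ₂, √((cos φ₁ + Bx)² + By²)) = -31.87433°
λₘ = λ₁ + atan2(By, cos φ₁ + Bx) = -63.67474°

31.874°S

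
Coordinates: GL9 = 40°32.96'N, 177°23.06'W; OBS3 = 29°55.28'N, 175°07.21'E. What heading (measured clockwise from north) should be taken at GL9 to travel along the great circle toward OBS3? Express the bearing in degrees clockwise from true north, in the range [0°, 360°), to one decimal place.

212.2°

GL9: φ = +40.54933°, λ = -177.38433°
OBS3: φ = +29.92133°, λ = +175.12017°
Δλ = -7.4955°
y = sin Δλ · cos φ₂ = -0.113061
x = cos φ₁ sin φ₂ − sin φ₁ cos φ₂ cos Δλ = -0.179617
θ = atan2(y, x) = -147.8114° → 212.1886° (mod 360°)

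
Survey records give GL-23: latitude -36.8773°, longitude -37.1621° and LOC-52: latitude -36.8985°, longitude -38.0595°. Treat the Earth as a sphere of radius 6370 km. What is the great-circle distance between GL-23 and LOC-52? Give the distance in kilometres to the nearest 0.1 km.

Δφ = -0.0212°,  Δλ = -0.8974°
a = sin²(Δφ/2) + cos φ₁ cos φ₂ sin²(Δλ/2) = 0.000039
c = 2·arcsin(√a) = 0.012533 rad = 0.7181°
d = R·c = 6370 × 0.012533 = 79.8 km

79.8 km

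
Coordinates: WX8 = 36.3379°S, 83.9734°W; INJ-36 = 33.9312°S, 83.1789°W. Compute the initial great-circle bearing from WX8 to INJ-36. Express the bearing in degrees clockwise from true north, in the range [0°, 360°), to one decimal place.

Δλ = 0.7945°
y = sin Δλ · cos φ₂ = 0.011505
x = cos φ₁ sin φ₂ − sin φ₁ cos φ₂ cos Δλ = 0.041945
θ = atan2(y, x) = 15.3381° → 15.3381° (mod 360°)

15.3°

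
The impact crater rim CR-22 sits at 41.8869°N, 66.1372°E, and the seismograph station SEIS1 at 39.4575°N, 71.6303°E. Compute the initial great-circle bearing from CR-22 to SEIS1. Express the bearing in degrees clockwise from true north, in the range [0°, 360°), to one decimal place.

118.4°

Δλ = 5.4931°
y = sin Δλ · cos φ₂ = 0.073910
x = cos φ₁ sin φ₂ − sin φ₁ cos φ₂ cos Δλ = -0.040021
θ = atan2(y, x) = 118.4349° → 118.4349° (mod 360°)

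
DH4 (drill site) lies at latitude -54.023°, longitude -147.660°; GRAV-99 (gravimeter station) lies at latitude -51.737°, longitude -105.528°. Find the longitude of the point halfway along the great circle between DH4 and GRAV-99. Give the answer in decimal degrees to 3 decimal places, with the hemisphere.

Bx = cos φ₂ cos Δλ = 0.459253,  By = cos φ₂ sin Δλ = 0.415433
φₘ = atan2(sin φ₁ + sin φ₂, √((cos φ₁ + Bx)² + By²)) = -54.76654°
λₘ = λ₁ + atan2(By, cos φ₁ + Bx) = -126.01223°

126.012°W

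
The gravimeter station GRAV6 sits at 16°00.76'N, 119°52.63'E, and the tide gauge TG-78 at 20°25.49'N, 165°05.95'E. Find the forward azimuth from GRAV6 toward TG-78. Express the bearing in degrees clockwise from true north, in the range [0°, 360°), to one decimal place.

77.0°

GRAV6: φ = +16.01267°, λ = +119.87717°
TG-78: φ = +20.42483°, λ = +165.09917°
Δλ = 45.2220°
y = sin Δλ · cos φ₂ = 0.665214
x = cos φ₁ sin φ₂ − sin φ₁ cos φ₂ cos Δλ = 0.153355
θ = atan2(y, x) = 77.0181° → 77.0181° (mod 360°)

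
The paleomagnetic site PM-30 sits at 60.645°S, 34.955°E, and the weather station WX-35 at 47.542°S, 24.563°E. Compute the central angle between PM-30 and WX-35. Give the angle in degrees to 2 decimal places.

Δφ = 13.1030°,  Δλ = -10.3920°
a = sin²(Δφ/2) + cos φ₁ cos φ₂ sin²(Δλ/2) = 0.015732
c = 2·arcsin(√a) = 0.251518 rad = 14.4109°

14.41°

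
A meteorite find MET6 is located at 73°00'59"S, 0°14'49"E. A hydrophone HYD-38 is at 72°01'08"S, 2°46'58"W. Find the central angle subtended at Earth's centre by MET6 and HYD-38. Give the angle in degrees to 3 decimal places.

MET6: φ = -73.01639°, λ = +0.24694°
HYD-38: φ = -72.01889°, λ = -2.78278°
Δφ = 0.9975°,  Δλ = -3.0297°
a = sin²(Δφ/2) + cos φ₁ cos φ₂ sin²(Δλ/2) = 0.000139
c = 2·arcsin(√a) = 0.023562 rad = 1.3500°

1.350°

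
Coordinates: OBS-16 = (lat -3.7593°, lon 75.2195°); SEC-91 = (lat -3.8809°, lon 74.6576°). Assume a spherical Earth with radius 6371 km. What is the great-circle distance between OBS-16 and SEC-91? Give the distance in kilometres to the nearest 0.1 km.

63.8 km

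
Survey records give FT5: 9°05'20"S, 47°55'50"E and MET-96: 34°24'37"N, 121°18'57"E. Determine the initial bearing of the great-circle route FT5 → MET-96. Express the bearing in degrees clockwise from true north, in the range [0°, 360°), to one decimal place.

53.0°

FT5: φ = -9.08889°, λ = +47.93056°
MET-96: φ = +34.41028°, λ = +121.31583°
Δλ = 73.3853°
y = sin Δλ · cos φ₂ = 0.790567
x = cos φ₁ sin φ₂ − sin φ₁ cos φ₂ cos Δλ = 0.595284
θ = atan2(y, x) = 53.0209° → 53.0209° (mod 360°)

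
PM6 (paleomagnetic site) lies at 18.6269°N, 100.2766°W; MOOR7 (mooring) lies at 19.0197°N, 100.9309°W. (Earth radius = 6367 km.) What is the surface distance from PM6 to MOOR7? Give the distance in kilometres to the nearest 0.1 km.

Δφ = 0.3928°,  Δλ = -0.6543°
a = sin²(Δφ/2) + cos φ₁ cos φ₂ sin²(Δλ/2) = 0.000041
c = 2·arcsin(√a) = 0.012800 rad = 0.7334°
d = R·c = 6367 × 0.012800 = 81.5 km

81.5 km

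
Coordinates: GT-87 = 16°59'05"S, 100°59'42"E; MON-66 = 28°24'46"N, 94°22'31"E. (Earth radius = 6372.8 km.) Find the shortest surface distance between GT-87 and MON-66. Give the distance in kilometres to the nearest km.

GT-87: φ = -16.98472°, λ = +100.99500°
MON-66: φ = +28.41278°, λ = +94.37528°
Δφ = 45.3975°,  Δλ = -6.6197°
a = sin²(Δφ/2) + cos φ₁ cos φ₂ sin²(Δλ/2) = 0.151712
c = 2·arcsin(√a) = 0.800182 rad = 45.8471°
d = R·c = 6372.8 × 0.800182 = 5099.4 km

5099 km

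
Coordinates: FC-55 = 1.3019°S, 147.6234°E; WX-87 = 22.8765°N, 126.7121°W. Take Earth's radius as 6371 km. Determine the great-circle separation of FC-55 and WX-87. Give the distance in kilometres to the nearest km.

9620 km

Δφ = 24.1784°,  Δλ = 85.6645°
a = sin²(Δφ/2) + cos φ₁ cos φ₂ sin²(Δλ/2) = 0.469600
c = 2·arcsin(√a) = 1.509959 rad = 86.5143°
d = R·c = 6371 × 1.509959 = 9619.9 km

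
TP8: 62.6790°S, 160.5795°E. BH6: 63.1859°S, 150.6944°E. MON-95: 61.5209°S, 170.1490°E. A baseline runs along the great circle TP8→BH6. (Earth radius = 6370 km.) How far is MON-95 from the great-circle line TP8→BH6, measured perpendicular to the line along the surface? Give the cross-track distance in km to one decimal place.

5.2 km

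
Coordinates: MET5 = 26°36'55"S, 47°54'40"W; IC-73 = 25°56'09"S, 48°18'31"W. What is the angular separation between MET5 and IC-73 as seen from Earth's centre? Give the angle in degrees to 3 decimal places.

MET5: φ = -26.61528°, λ = -47.91111°
IC-73: φ = -25.93583°, λ = -48.30861°
Δφ = 0.6794°,  Δλ = -0.3975°
a = sin²(Δφ/2) + cos φ₁ cos φ₂ sin²(Δλ/2) = 0.000045
c = 2·arcsin(√a) = 0.013391 rad = 0.7673°

0.767°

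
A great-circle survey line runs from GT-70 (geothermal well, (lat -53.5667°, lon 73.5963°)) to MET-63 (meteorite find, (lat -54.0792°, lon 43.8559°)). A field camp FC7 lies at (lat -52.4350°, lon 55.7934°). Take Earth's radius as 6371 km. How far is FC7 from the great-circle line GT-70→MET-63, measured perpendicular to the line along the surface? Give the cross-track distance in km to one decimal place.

δ₁₃ = central angle GT-70→FC7 = 0.187535 rad  (haversine)
θ₁₃ = bearing GT-70→FC7 = 268.851°,  θ₁₂ = bearing GT-70→MET-63 = 256.268°
dₓₜ = R·arcsin(sin δ₁₃ · sin(θ₁₃ − θ₁₂)) = 6371·arcsin(0.18644·sin(12.583°)) = 258.837 km
|dₓₜ| = 258.837 km

258.8 km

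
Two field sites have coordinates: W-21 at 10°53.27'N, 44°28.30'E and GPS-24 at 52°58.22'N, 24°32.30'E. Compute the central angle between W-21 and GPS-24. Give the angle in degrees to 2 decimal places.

45.03°

W-21: φ = +10.88783°, λ = +44.47167°
GPS-24: φ = +52.97033°, λ = +24.53833°
Δφ = 42.0825°,  Δλ = -19.9333°
a = sin²(Δφ/2) + cos φ₁ cos φ₂ sin²(Δλ/2) = 0.146625
c = 2·arcsin(√a) = 0.785902 rad = 45.0289°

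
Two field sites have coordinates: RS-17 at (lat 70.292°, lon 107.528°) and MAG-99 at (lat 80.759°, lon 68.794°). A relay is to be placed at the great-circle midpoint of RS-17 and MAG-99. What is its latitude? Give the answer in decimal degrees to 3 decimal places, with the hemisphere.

76.211°N

Bx = cos φ₂ cos Δλ = 0.125268,  By = cos φ₂ sin Δλ = -0.100481
φₘ = atan2(sin φ₁ + sin φ₂, √((cos φ₁ + Bx)² + By²)) = 76.21087°
λₘ = λ₁ + atan2(By, cos φ₁ + Bx) = 95.27053°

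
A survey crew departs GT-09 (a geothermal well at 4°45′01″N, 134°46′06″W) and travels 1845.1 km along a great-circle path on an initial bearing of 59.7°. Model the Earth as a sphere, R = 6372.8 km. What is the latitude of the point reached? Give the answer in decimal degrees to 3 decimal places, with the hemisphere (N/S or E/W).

GT-09: φ = +4.75028°, λ = -134.76833°
δ = d/R = 1845.1/6372.8 = 0.289527 rad
φ₂ = arcsin(sin φ₁ cos δ + cos φ₁ sin δ cos θ)
   = arcsin(0.08281·0.95838 + 0.99657·0.28550·0.50453) = 12.88023°
λ₂ = λ₁ + atan2(sin θ sin δ cos φ₁, cos δ − sin φ₁ sin φ₂) = -120.12144°

12.880°N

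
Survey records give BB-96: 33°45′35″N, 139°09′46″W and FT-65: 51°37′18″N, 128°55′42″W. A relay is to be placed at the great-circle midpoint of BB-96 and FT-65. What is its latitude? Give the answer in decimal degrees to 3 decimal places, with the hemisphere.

BB-96: φ = +33.75972°, λ = -139.16278°
FT-65: φ = +51.62167°, λ = -128.92833°
Bx = cos φ₂ cos Δλ = 0.610973,  By = cos φ₂ sin Δλ = 0.110311
φₘ = atan2(sin φ₁ + sin φ₂, √((cos φ₁ + Bx)² + By²)) = 42.80234°
λₘ = λ₁ + atan2(By, cos φ₁ + Bx) = -134.78932°

42.802°N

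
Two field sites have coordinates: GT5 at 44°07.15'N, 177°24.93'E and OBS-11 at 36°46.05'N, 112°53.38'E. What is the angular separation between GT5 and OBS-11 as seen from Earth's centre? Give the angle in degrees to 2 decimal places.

48.39°

GT5: φ = +44.11917°, λ = +177.41550°
OBS-11: φ = +36.76750°, λ = +112.88967°
Δφ = -7.3517°,  Δλ = -64.5258°
a = sin²(Δφ/2) + cos φ₁ cos φ₂ sin²(Δλ/2) = 0.167979
c = 2·arcsin(√a) = 0.844585 rad = 48.3912°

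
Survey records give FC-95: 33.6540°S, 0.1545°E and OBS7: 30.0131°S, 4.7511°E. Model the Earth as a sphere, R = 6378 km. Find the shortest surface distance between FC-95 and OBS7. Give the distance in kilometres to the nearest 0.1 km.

Δφ = 3.6409°,  Δλ = 4.5966°
a = sin²(Δφ/2) + cos φ₁ cos φ₂ sin²(Δλ/2) = 0.002168
c = 2·arcsin(√a) = 0.093164 rad = 5.3379°
d = R·c = 6378 × 0.093164 = 594.2 km

594.2 km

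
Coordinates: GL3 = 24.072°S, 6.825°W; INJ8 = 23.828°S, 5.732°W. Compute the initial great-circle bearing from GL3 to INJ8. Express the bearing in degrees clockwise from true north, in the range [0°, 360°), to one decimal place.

Δλ = 1.0930°
y = sin Δλ · cos φ₂ = 0.017449
x = cos φ₁ sin φ₂ − sin φ₁ cos φ₂ cos Δλ = 0.004191
θ = atan2(y, x) = 76.4954° → 76.4954° (mod 360°)

76.5°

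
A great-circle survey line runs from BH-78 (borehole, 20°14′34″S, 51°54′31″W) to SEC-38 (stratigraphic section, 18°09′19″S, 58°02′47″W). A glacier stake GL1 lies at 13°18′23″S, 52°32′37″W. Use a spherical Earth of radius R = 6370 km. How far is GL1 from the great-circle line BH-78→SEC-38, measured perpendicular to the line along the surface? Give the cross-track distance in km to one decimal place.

BH-78: φ = -20.24278°, λ = -51.90861°
SEC-38: φ = -18.15528°, λ = -58.04639°
GL1: φ = -13.30639°, λ = -52.54361°
δ₁₃ = central angle BH-78→GL1 = 0.121526 rad  (haversine)
θ₁₃ = bearing BH-78→GL1 = 354.896°,  θ₁₂ = bearing BH-78→SEC-38 = 288.777°
dₓₜ = R·arcsin(sin δ₁₃ · sin(θ₁₃ − θ₁₂)) = 6370·arcsin(0.12123·sin(66.119°)) = 707.560 km
|dₓₜ| = 707.560 km

707.6 km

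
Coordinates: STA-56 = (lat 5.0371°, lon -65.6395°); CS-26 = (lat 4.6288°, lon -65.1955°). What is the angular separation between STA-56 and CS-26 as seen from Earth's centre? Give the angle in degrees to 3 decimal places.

0.602°

Δφ = -0.4083°,  Δλ = 0.4440°
a = sin²(Δφ/2) + cos φ₁ cos φ₂ sin²(Δλ/2) = 0.000028
c = 2·arcsin(√a) = 0.010507 rad = 0.6020°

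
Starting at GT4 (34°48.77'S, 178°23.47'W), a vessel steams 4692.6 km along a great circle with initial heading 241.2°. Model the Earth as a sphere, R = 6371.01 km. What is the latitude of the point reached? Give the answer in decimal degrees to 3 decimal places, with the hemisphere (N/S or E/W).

43.520°S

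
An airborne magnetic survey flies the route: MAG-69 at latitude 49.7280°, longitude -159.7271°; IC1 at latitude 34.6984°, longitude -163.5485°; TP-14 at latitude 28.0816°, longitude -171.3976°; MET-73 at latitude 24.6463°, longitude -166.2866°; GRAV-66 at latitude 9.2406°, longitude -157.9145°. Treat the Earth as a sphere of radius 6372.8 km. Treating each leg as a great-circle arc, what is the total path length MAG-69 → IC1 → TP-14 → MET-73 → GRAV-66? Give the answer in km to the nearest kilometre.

5313 km

MAG-69→IC1: c = 0.266835 rad, d = 1700.48 km
IC1→TP-14: c = 0.164239 rad, d = 1046.66 km
TP-14→MET-73: c = 0.099894 rad, d = 636.61 km
MET-73→GRAV-66: c = 0.302788 rad, d = 1929.61 km
Total = 1700.48 + 1046.66 + 636.61 + 1929.61 = 5313.36 km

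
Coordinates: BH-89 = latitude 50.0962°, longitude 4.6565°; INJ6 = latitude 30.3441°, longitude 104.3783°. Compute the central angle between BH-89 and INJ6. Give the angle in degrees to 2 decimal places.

72.90°

Δφ = -19.7521°,  Δλ = 99.7218°
a = sin²(Δφ/2) + cos φ₁ cos φ₂ sin²(Δλ/2) = 0.352971
c = 2·arcsin(√a) = 1.272327 rad = 72.8990°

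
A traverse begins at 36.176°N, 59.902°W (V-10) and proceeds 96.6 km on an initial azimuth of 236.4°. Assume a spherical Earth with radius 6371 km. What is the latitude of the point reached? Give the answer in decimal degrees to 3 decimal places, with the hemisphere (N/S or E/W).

35.692°N

δ = d/R = 96.6/6371 = 0.015162 rad
φ₂ = arcsin(sin φ₁ cos δ + cos φ₁ sin δ cos θ)
   = arcsin(0.59027·0.99989 + 0.80721·0.01516·-0.55339) = 35.69194°
λ₂ = λ₁ + atan2(sin θ sin δ cos φ₁, cos δ − sin φ₁ sin φ₂) = -60.79295°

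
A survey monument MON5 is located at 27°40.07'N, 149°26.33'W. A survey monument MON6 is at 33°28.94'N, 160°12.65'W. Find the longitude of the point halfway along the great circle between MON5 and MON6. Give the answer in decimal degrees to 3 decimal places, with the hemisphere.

154.663°W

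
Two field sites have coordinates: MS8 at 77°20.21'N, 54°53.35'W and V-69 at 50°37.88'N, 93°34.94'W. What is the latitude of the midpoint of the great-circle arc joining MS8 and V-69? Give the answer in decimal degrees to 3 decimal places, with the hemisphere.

64.959°N

MS8: φ = +77.33683°, λ = -54.88917°
V-69: φ = +50.63133°, λ = -93.58233°
Bx = cos φ₂ cos Δλ = 0.495080,  By = cos φ₂ sin Δλ = -0.396537
φₘ = atan2(sin φ₁ + sin φ₂, √((cos φ₁ + Bx)² + By²)) = 64.95891°
λₘ = λ₁ + atan2(By, cos φ₁ + Bx) = -83.92564°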